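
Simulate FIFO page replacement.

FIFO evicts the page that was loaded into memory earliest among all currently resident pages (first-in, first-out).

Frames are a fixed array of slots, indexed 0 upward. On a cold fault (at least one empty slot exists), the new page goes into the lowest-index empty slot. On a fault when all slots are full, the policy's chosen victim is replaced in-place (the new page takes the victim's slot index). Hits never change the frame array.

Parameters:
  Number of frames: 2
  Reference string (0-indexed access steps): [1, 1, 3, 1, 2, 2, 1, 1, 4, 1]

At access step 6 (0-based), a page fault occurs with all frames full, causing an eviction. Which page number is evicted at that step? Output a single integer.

Answer: 3

Derivation:
Step 0: ref 1 -> FAULT, frames=[1,-]
Step 1: ref 1 -> HIT, frames=[1,-]
Step 2: ref 3 -> FAULT, frames=[1,3]
Step 3: ref 1 -> HIT, frames=[1,3]
Step 4: ref 2 -> FAULT, evict 1, frames=[2,3]
Step 5: ref 2 -> HIT, frames=[2,3]
Step 6: ref 1 -> FAULT, evict 3, frames=[2,1]
At step 6: evicted page 3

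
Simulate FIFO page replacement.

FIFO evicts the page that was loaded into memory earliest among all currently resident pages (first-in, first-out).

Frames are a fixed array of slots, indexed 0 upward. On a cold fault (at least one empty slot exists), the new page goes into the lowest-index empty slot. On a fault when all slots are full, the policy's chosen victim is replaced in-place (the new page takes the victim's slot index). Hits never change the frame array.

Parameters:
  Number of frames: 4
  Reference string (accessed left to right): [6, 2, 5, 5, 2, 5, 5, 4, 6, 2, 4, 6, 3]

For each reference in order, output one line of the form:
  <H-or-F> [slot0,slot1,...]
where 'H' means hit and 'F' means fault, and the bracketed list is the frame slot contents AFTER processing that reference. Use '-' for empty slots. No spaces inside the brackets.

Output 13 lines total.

F [6,-,-,-]
F [6,2,-,-]
F [6,2,5,-]
H [6,2,5,-]
H [6,2,5,-]
H [6,2,5,-]
H [6,2,5,-]
F [6,2,5,4]
H [6,2,5,4]
H [6,2,5,4]
H [6,2,5,4]
H [6,2,5,4]
F [3,2,5,4]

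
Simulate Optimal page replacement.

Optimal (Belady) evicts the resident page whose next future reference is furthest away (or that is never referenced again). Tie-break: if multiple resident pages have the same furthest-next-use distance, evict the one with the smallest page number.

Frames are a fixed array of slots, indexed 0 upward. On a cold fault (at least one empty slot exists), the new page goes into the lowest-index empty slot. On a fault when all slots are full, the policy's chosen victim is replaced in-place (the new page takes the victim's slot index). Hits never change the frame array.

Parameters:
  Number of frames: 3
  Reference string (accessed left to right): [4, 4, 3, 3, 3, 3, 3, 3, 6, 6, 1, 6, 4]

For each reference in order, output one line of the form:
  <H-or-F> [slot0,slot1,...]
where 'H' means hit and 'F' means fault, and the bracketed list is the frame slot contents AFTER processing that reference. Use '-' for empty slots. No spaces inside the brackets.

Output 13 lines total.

F [4,-,-]
H [4,-,-]
F [4,3,-]
H [4,3,-]
H [4,3,-]
H [4,3,-]
H [4,3,-]
H [4,3,-]
F [4,3,6]
H [4,3,6]
F [4,1,6]
H [4,1,6]
H [4,1,6]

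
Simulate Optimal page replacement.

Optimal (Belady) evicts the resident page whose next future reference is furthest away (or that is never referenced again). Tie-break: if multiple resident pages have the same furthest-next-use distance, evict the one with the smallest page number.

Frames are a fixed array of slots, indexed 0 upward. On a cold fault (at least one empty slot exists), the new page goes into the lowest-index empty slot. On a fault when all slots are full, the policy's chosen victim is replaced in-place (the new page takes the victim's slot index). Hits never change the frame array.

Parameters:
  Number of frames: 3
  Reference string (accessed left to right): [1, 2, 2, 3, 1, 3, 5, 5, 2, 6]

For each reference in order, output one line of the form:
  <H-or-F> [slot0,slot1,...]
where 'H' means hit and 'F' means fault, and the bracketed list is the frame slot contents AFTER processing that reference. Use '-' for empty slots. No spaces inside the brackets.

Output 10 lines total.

F [1,-,-]
F [1,2,-]
H [1,2,-]
F [1,2,3]
H [1,2,3]
H [1,2,3]
F [5,2,3]
H [5,2,3]
H [5,2,3]
F [5,6,3]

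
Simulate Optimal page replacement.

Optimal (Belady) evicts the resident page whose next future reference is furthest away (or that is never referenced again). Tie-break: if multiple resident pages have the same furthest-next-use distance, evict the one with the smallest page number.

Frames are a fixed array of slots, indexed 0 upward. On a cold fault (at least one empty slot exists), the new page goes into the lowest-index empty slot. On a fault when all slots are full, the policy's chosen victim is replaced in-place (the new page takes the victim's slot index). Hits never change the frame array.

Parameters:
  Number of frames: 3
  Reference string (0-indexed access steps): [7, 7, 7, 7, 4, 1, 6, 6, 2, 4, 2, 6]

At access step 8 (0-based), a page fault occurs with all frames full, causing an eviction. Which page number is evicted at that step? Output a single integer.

Answer: 7

Derivation:
Step 0: ref 7 -> FAULT, frames=[7,-,-]
Step 1: ref 7 -> HIT, frames=[7,-,-]
Step 2: ref 7 -> HIT, frames=[7,-,-]
Step 3: ref 7 -> HIT, frames=[7,-,-]
Step 4: ref 4 -> FAULT, frames=[7,4,-]
Step 5: ref 1 -> FAULT, frames=[7,4,1]
Step 6: ref 6 -> FAULT, evict 1, frames=[7,4,6]
Step 7: ref 6 -> HIT, frames=[7,4,6]
Step 8: ref 2 -> FAULT, evict 7, frames=[2,4,6]
At step 8: evicted page 7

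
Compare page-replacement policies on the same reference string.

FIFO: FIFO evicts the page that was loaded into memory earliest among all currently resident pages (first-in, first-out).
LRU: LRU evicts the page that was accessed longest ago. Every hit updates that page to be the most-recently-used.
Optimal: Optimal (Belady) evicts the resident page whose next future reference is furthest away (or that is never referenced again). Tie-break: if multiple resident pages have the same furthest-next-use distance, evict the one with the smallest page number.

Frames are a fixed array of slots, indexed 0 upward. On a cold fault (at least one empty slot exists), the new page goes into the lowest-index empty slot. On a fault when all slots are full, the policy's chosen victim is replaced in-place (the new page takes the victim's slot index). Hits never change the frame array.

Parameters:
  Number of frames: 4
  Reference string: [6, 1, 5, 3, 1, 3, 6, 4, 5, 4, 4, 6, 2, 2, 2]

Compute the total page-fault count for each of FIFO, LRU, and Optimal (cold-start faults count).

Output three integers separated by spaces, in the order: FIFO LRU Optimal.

Answer: 7 7 6

Derivation:
--- FIFO ---
  step 0: ref 6 -> FAULT, frames=[6,-,-,-] (faults so far: 1)
  step 1: ref 1 -> FAULT, frames=[6,1,-,-] (faults so far: 2)
  step 2: ref 5 -> FAULT, frames=[6,1,5,-] (faults so far: 3)
  step 3: ref 3 -> FAULT, frames=[6,1,5,3] (faults so far: 4)
  step 4: ref 1 -> HIT, frames=[6,1,5,3] (faults so far: 4)
  step 5: ref 3 -> HIT, frames=[6,1,5,3] (faults so far: 4)
  step 6: ref 6 -> HIT, frames=[6,1,5,3] (faults so far: 4)
  step 7: ref 4 -> FAULT, evict 6, frames=[4,1,5,3] (faults so far: 5)
  step 8: ref 5 -> HIT, frames=[4,1,5,3] (faults so far: 5)
  step 9: ref 4 -> HIT, frames=[4,1,5,3] (faults so far: 5)
  step 10: ref 4 -> HIT, frames=[4,1,5,3] (faults so far: 5)
  step 11: ref 6 -> FAULT, evict 1, frames=[4,6,5,3] (faults so far: 6)
  step 12: ref 2 -> FAULT, evict 5, frames=[4,6,2,3] (faults so far: 7)
  step 13: ref 2 -> HIT, frames=[4,6,2,3] (faults so far: 7)
  step 14: ref 2 -> HIT, frames=[4,6,2,3] (faults so far: 7)
  FIFO total faults: 7
--- LRU ---
  step 0: ref 6 -> FAULT, frames=[6,-,-,-] (faults so far: 1)
  step 1: ref 1 -> FAULT, frames=[6,1,-,-] (faults so far: 2)
  step 2: ref 5 -> FAULT, frames=[6,1,5,-] (faults so far: 3)
  step 3: ref 3 -> FAULT, frames=[6,1,5,3] (faults so far: 4)
  step 4: ref 1 -> HIT, frames=[6,1,5,3] (faults so far: 4)
  step 5: ref 3 -> HIT, frames=[6,1,5,3] (faults so far: 4)
  step 6: ref 6 -> HIT, frames=[6,1,5,3] (faults so far: 4)
  step 7: ref 4 -> FAULT, evict 5, frames=[6,1,4,3] (faults so far: 5)
  step 8: ref 5 -> FAULT, evict 1, frames=[6,5,4,3] (faults so far: 6)
  step 9: ref 4 -> HIT, frames=[6,5,4,3] (faults so far: 6)
  step 10: ref 4 -> HIT, frames=[6,5,4,3] (faults so far: 6)
  step 11: ref 6 -> HIT, frames=[6,5,4,3] (faults so far: 6)
  step 12: ref 2 -> FAULT, evict 3, frames=[6,5,4,2] (faults so far: 7)
  step 13: ref 2 -> HIT, frames=[6,5,4,2] (faults so far: 7)
  step 14: ref 2 -> HIT, frames=[6,5,4,2] (faults so far: 7)
  LRU total faults: 7
--- Optimal ---
  step 0: ref 6 -> FAULT, frames=[6,-,-,-] (faults so far: 1)
  step 1: ref 1 -> FAULT, frames=[6,1,-,-] (faults so far: 2)
  step 2: ref 5 -> FAULT, frames=[6,1,5,-] (faults so far: 3)
  step 3: ref 3 -> FAULT, frames=[6,1,5,3] (faults so far: 4)
  step 4: ref 1 -> HIT, frames=[6,1,5,3] (faults so far: 4)
  step 5: ref 3 -> HIT, frames=[6,1,5,3] (faults so far: 4)
  step 6: ref 6 -> HIT, frames=[6,1,5,3] (faults so far: 4)
  step 7: ref 4 -> FAULT, evict 1, frames=[6,4,5,3] (faults so far: 5)
  step 8: ref 5 -> HIT, frames=[6,4,5,3] (faults so far: 5)
  step 9: ref 4 -> HIT, frames=[6,4,5,3] (faults so far: 5)
  step 10: ref 4 -> HIT, frames=[6,4,5,3] (faults so far: 5)
  step 11: ref 6 -> HIT, frames=[6,4,5,3] (faults so far: 5)
  step 12: ref 2 -> FAULT, evict 3, frames=[6,4,5,2] (faults so far: 6)
  step 13: ref 2 -> HIT, frames=[6,4,5,2] (faults so far: 6)
  step 14: ref 2 -> HIT, frames=[6,4,5,2] (faults so far: 6)
  Optimal total faults: 6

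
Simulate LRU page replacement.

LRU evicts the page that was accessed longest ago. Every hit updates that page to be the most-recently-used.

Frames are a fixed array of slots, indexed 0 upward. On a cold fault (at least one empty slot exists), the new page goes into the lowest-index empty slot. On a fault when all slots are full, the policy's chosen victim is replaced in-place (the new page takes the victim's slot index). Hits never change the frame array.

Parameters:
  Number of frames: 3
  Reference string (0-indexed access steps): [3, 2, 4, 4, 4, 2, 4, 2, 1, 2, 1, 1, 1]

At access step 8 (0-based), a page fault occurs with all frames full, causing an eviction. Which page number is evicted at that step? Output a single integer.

Answer: 3

Derivation:
Step 0: ref 3 -> FAULT, frames=[3,-,-]
Step 1: ref 2 -> FAULT, frames=[3,2,-]
Step 2: ref 4 -> FAULT, frames=[3,2,4]
Step 3: ref 4 -> HIT, frames=[3,2,4]
Step 4: ref 4 -> HIT, frames=[3,2,4]
Step 5: ref 2 -> HIT, frames=[3,2,4]
Step 6: ref 4 -> HIT, frames=[3,2,4]
Step 7: ref 2 -> HIT, frames=[3,2,4]
Step 8: ref 1 -> FAULT, evict 3, frames=[1,2,4]
At step 8: evicted page 3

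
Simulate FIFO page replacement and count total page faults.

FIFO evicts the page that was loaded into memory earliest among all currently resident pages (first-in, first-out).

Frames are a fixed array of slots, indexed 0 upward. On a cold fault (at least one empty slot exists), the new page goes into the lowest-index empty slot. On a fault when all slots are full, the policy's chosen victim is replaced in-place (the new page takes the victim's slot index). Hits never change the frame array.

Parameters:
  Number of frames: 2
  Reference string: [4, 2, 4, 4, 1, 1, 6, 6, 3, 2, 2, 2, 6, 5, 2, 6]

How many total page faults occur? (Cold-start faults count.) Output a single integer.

Answer: 10

Derivation:
Step 0: ref 4 → FAULT, frames=[4,-]
Step 1: ref 2 → FAULT, frames=[4,2]
Step 2: ref 4 → HIT, frames=[4,2]
Step 3: ref 4 → HIT, frames=[4,2]
Step 4: ref 1 → FAULT (evict 4), frames=[1,2]
Step 5: ref 1 → HIT, frames=[1,2]
Step 6: ref 6 → FAULT (evict 2), frames=[1,6]
Step 7: ref 6 → HIT, frames=[1,6]
Step 8: ref 3 → FAULT (evict 1), frames=[3,6]
Step 9: ref 2 → FAULT (evict 6), frames=[3,2]
Step 10: ref 2 → HIT, frames=[3,2]
Step 11: ref 2 → HIT, frames=[3,2]
Step 12: ref 6 → FAULT (evict 3), frames=[6,2]
Step 13: ref 5 → FAULT (evict 2), frames=[6,5]
Step 14: ref 2 → FAULT (evict 6), frames=[2,5]
Step 15: ref 6 → FAULT (evict 5), frames=[2,6]
Total faults: 10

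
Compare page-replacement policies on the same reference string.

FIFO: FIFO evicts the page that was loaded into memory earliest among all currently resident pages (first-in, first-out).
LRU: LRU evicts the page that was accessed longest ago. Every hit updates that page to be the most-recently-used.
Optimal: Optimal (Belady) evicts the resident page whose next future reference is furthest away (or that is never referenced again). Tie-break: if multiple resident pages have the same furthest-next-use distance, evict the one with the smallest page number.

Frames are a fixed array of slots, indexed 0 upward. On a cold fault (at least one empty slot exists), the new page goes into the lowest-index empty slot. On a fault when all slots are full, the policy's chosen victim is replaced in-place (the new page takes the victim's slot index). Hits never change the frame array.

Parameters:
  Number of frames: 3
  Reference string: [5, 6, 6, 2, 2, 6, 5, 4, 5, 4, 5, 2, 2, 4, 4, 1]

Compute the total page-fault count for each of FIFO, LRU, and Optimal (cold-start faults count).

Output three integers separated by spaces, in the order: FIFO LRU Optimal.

Answer: 6 6 5

Derivation:
--- FIFO ---
  step 0: ref 5 -> FAULT, frames=[5,-,-] (faults so far: 1)
  step 1: ref 6 -> FAULT, frames=[5,6,-] (faults so far: 2)
  step 2: ref 6 -> HIT, frames=[5,6,-] (faults so far: 2)
  step 3: ref 2 -> FAULT, frames=[5,6,2] (faults so far: 3)
  step 4: ref 2 -> HIT, frames=[5,6,2] (faults so far: 3)
  step 5: ref 6 -> HIT, frames=[5,6,2] (faults so far: 3)
  step 6: ref 5 -> HIT, frames=[5,6,2] (faults so far: 3)
  step 7: ref 4 -> FAULT, evict 5, frames=[4,6,2] (faults so far: 4)
  step 8: ref 5 -> FAULT, evict 6, frames=[4,5,2] (faults so far: 5)
  step 9: ref 4 -> HIT, frames=[4,5,2] (faults so far: 5)
  step 10: ref 5 -> HIT, frames=[4,5,2] (faults so far: 5)
  step 11: ref 2 -> HIT, frames=[4,5,2] (faults so far: 5)
  step 12: ref 2 -> HIT, frames=[4,5,2] (faults so far: 5)
  step 13: ref 4 -> HIT, frames=[4,5,2] (faults so far: 5)
  step 14: ref 4 -> HIT, frames=[4,5,2] (faults so far: 5)
  step 15: ref 1 -> FAULT, evict 2, frames=[4,5,1] (faults so far: 6)
  FIFO total faults: 6
--- LRU ---
  step 0: ref 5 -> FAULT, frames=[5,-,-] (faults so far: 1)
  step 1: ref 6 -> FAULT, frames=[5,6,-] (faults so far: 2)
  step 2: ref 6 -> HIT, frames=[5,6,-] (faults so far: 2)
  step 3: ref 2 -> FAULT, frames=[5,6,2] (faults so far: 3)
  step 4: ref 2 -> HIT, frames=[5,6,2] (faults so far: 3)
  step 5: ref 6 -> HIT, frames=[5,6,2] (faults so far: 3)
  step 6: ref 5 -> HIT, frames=[5,6,2] (faults so far: 3)
  step 7: ref 4 -> FAULT, evict 2, frames=[5,6,4] (faults so far: 4)
  step 8: ref 5 -> HIT, frames=[5,6,4] (faults so far: 4)
  step 9: ref 4 -> HIT, frames=[5,6,4] (faults so far: 4)
  step 10: ref 5 -> HIT, frames=[5,6,4] (faults so far: 4)
  step 11: ref 2 -> FAULT, evict 6, frames=[5,2,4] (faults so far: 5)
  step 12: ref 2 -> HIT, frames=[5,2,4] (faults so far: 5)
  step 13: ref 4 -> HIT, frames=[5,2,4] (faults so far: 5)
  step 14: ref 4 -> HIT, frames=[5,2,4] (faults so far: 5)
  step 15: ref 1 -> FAULT, evict 5, frames=[1,2,4] (faults so far: 6)
  LRU total faults: 6
--- Optimal ---
  step 0: ref 5 -> FAULT, frames=[5,-,-] (faults so far: 1)
  step 1: ref 6 -> FAULT, frames=[5,6,-] (faults so far: 2)
  step 2: ref 6 -> HIT, frames=[5,6,-] (faults so far: 2)
  step 3: ref 2 -> FAULT, frames=[5,6,2] (faults so far: 3)
  step 4: ref 2 -> HIT, frames=[5,6,2] (faults so far: 3)
  step 5: ref 6 -> HIT, frames=[5,6,2] (faults so far: 3)
  step 6: ref 5 -> HIT, frames=[5,6,2] (faults so far: 3)
  step 7: ref 4 -> FAULT, evict 6, frames=[5,4,2] (faults so far: 4)
  step 8: ref 5 -> HIT, frames=[5,4,2] (faults so far: 4)
  step 9: ref 4 -> HIT, frames=[5,4,2] (faults so far: 4)
  step 10: ref 5 -> HIT, frames=[5,4,2] (faults so far: 4)
  step 11: ref 2 -> HIT, frames=[5,4,2] (faults so far: 4)
  step 12: ref 2 -> HIT, frames=[5,4,2] (faults so far: 4)
  step 13: ref 4 -> HIT, frames=[5,4,2] (faults so far: 4)
  step 14: ref 4 -> HIT, frames=[5,4,2] (faults so far: 4)
  step 15: ref 1 -> FAULT, evict 2, frames=[5,4,1] (faults so far: 5)
  Optimal total faults: 5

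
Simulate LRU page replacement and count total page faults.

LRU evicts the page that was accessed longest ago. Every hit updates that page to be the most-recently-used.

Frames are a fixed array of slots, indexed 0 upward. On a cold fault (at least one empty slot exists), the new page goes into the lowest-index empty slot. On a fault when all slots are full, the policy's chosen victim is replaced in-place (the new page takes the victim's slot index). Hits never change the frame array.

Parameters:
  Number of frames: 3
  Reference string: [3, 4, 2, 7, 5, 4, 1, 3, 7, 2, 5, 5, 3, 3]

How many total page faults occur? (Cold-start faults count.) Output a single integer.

Answer: 12

Derivation:
Step 0: ref 3 → FAULT, frames=[3,-,-]
Step 1: ref 4 → FAULT, frames=[3,4,-]
Step 2: ref 2 → FAULT, frames=[3,4,2]
Step 3: ref 7 → FAULT (evict 3), frames=[7,4,2]
Step 4: ref 5 → FAULT (evict 4), frames=[7,5,2]
Step 5: ref 4 → FAULT (evict 2), frames=[7,5,4]
Step 6: ref 1 → FAULT (evict 7), frames=[1,5,4]
Step 7: ref 3 → FAULT (evict 5), frames=[1,3,4]
Step 8: ref 7 → FAULT (evict 4), frames=[1,3,7]
Step 9: ref 2 → FAULT (evict 1), frames=[2,3,7]
Step 10: ref 5 → FAULT (evict 3), frames=[2,5,7]
Step 11: ref 5 → HIT, frames=[2,5,7]
Step 12: ref 3 → FAULT (evict 7), frames=[2,5,3]
Step 13: ref 3 → HIT, frames=[2,5,3]
Total faults: 12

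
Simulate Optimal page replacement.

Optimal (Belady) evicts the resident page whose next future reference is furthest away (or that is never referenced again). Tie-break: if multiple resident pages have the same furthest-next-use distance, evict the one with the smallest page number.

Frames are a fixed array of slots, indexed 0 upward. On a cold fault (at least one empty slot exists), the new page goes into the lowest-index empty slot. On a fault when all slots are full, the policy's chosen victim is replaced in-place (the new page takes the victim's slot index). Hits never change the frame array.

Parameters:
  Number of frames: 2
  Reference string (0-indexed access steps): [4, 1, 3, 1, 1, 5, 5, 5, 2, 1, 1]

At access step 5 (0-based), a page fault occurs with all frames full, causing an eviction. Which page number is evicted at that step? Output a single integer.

Step 0: ref 4 -> FAULT, frames=[4,-]
Step 1: ref 1 -> FAULT, frames=[4,1]
Step 2: ref 3 -> FAULT, evict 4, frames=[3,1]
Step 3: ref 1 -> HIT, frames=[3,1]
Step 4: ref 1 -> HIT, frames=[3,1]
Step 5: ref 5 -> FAULT, evict 3, frames=[5,1]
At step 5: evicted page 3

Answer: 3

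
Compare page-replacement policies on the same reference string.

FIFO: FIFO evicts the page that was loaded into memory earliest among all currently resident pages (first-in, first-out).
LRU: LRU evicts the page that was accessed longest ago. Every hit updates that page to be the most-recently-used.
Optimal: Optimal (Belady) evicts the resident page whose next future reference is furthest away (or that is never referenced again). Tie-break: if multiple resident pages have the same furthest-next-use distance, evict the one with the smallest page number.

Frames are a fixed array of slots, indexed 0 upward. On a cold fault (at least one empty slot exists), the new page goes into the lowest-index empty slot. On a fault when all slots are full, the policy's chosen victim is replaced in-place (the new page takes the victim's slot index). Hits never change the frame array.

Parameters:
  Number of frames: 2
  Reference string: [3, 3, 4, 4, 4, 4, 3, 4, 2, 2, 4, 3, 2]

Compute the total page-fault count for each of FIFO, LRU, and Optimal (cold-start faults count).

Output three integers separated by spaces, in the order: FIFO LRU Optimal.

--- FIFO ---
  step 0: ref 3 -> FAULT, frames=[3,-] (faults so far: 1)
  step 1: ref 3 -> HIT, frames=[3,-] (faults so far: 1)
  step 2: ref 4 -> FAULT, frames=[3,4] (faults so far: 2)
  step 3: ref 4 -> HIT, frames=[3,4] (faults so far: 2)
  step 4: ref 4 -> HIT, frames=[3,4] (faults so far: 2)
  step 5: ref 4 -> HIT, frames=[3,4] (faults so far: 2)
  step 6: ref 3 -> HIT, frames=[3,4] (faults so far: 2)
  step 7: ref 4 -> HIT, frames=[3,4] (faults so far: 2)
  step 8: ref 2 -> FAULT, evict 3, frames=[2,4] (faults so far: 3)
  step 9: ref 2 -> HIT, frames=[2,4] (faults so far: 3)
  step 10: ref 4 -> HIT, frames=[2,4] (faults so far: 3)
  step 11: ref 3 -> FAULT, evict 4, frames=[2,3] (faults so far: 4)
  step 12: ref 2 -> HIT, frames=[2,3] (faults so far: 4)
  FIFO total faults: 4
--- LRU ---
  step 0: ref 3 -> FAULT, frames=[3,-] (faults so far: 1)
  step 1: ref 3 -> HIT, frames=[3,-] (faults so far: 1)
  step 2: ref 4 -> FAULT, frames=[3,4] (faults so far: 2)
  step 3: ref 4 -> HIT, frames=[3,4] (faults so far: 2)
  step 4: ref 4 -> HIT, frames=[3,4] (faults so far: 2)
  step 5: ref 4 -> HIT, frames=[3,4] (faults so far: 2)
  step 6: ref 3 -> HIT, frames=[3,4] (faults so far: 2)
  step 7: ref 4 -> HIT, frames=[3,4] (faults so far: 2)
  step 8: ref 2 -> FAULT, evict 3, frames=[2,4] (faults so far: 3)
  step 9: ref 2 -> HIT, frames=[2,4] (faults so far: 3)
  step 10: ref 4 -> HIT, frames=[2,4] (faults so far: 3)
  step 11: ref 3 -> FAULT, evict 2, frames=[3,4] (faults so far: 4)
  step 12: ref 2 -> FAULT, evict 4, frames=[3,2] (faults so far: 5)
  LRU total faults: 5
--- Optimal ---
  step 0: ref 3 -> FAULT, frames=[3,-] (faults so far: 1)
  step 1: ref 3 -> HIT, frames=[3,-] (faults so far: 1)
  step 2: ref 4 -> FAULT, frames=[3,4] (faults so far: 2)
  step 3: ref 4 -> HIT, frames=[3,4] (faults so far: 2)
  step 4: ref 4 -> HIT, frames=[3,4] (faults so far: 2)
  step 5: ref 4 -> HIT, frames=[3,4] (faults so far: 2)
  step 6: ref 3 -> HIT, frames=[3,4] (faults so far: 2)
  step 7: ref 4 -> HIT, frames=[3,4] (faults so far: 2)
  step 8: ref 2 -> FAULT, evict 3, frames=[2,4] (faults so far: 3)
  step 9: ref 2 -> HIT, frames=[2,4] (faults so far: 3)
  step 10: ref 4 -> HIT, frames=[2,4] (faults so far: 3)
  step 11: ref 3 -> FAULT, evict 4, frames=[2,3] (faults so far: 4)
  step 12: ref 2 -> HIT, frames=[2,3] (faults so far: 4)
  Optimal total faults: 4

Answer: 4 5 4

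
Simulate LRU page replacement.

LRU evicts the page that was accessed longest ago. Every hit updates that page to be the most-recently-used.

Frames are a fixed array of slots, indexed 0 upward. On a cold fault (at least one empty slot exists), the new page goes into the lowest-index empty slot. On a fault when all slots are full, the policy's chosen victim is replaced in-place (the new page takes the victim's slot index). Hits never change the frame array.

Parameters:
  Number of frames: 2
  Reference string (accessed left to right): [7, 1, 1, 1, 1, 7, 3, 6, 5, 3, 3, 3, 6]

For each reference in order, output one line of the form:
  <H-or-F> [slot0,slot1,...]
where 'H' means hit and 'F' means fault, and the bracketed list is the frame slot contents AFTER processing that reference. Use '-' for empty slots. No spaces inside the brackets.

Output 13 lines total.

F [7,-]
F [7,1]
H [7,1]
H [7,1]
H [7,1]
H [7,1]
F [7,3]
F [6,3]
F [6,5]
F [3,5]
H [3,5]
H [3,5]
F [3,6]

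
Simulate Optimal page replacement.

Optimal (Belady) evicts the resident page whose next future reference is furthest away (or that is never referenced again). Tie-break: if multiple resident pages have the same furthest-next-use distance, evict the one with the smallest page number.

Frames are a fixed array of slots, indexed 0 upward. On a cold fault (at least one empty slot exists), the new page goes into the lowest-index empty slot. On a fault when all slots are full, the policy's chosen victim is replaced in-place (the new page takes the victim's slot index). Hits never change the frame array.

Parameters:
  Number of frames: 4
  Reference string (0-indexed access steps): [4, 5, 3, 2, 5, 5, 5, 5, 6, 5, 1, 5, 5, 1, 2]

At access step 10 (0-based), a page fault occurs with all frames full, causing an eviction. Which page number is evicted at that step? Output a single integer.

Answer: 4

Derivation:
Step 0: ref 4 -> FAULT, frames=[4,-,-,-]
Step 1: ref 5 -> FAULT, frames=[4,5,-,-]
Step 2: ref 3 -> FAULT, frames=[4,5,3,-]
Step 3: ref 2 -> FAULT, frames=[4,5,3,2]
Step 4: ref 5 -> HIT, frames=[4,5,3,2]
Step 5: ref 5 -> HIT, frames=[4,5,3,2]
Step 6: ref 5 -> HIT, frames=[4,5,3,2]
Step 7: ref 5 -> HIT, frames=[4,5,3,2]
Step 8: ref 6 -> FAULT, evict 3, frames=[4,5,6,2]
Step 9: ref 5 -> HIT, frames=[4,5,6,2]
Step 10: ref 1 -> FAULT, evict 4, frames=[1,5,6,2]
At step 10: evicted page 4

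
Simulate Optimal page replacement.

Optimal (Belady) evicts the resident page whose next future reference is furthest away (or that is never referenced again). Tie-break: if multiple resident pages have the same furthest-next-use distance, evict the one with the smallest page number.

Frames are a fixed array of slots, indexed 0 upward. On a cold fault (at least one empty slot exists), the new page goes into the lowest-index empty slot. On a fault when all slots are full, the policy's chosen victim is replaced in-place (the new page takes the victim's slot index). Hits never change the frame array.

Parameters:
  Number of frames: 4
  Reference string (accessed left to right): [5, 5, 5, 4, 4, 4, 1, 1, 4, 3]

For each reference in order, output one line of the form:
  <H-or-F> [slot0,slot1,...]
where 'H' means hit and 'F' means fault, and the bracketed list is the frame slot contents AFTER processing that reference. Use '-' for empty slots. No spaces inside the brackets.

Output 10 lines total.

F [5,-,-,-]
H [5,-,-,-]
H [5,-,-,-]
F [5,4,-,-]
H [5,4,-,-]
H [5,4,-,-]
F [5,4,1,-]
H [5,4,1,-]
H [5,4,1,-]
F [5,4,1,3]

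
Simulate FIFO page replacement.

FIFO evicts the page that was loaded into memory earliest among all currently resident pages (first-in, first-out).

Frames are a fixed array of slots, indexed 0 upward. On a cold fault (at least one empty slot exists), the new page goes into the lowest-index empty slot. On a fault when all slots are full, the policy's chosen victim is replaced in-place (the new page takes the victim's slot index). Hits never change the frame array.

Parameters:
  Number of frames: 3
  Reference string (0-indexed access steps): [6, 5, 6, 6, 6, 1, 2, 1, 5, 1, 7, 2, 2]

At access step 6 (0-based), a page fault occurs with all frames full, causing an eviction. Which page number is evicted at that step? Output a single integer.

Answer: 6

Derivation:
Step 0: ref 6 -> FAULT, frames=[6,-,-]
Step 1: ref 5 -> FAULT, frames=[6,5,-]
Step 2: ref 6 -> HIT, frames=[6,5,-]
Step 3: ref 6 -> HIT, frames=[6,5,-]
Step 4: ref 6 -> HIT, frames=[6,5,-]
Step 5: ref 1 -> FAULT, frames=[6,5,1]
Step 6: ref 2 -> FAULT, evict 6, frames=[2,5,1]
At step 6: evicted page 6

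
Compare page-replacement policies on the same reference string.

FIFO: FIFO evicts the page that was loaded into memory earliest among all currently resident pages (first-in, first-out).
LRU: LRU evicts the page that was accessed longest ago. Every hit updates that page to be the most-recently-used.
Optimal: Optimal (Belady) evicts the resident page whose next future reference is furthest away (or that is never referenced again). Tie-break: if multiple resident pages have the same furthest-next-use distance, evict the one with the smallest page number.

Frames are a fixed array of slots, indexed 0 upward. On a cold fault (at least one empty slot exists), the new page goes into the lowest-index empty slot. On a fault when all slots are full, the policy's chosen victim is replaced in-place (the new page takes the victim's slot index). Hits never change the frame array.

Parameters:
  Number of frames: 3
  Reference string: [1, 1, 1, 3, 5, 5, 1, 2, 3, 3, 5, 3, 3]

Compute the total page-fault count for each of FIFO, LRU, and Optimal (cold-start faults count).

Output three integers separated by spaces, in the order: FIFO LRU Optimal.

--- FIFO ---
  step 0: ref 1 -> FAULT, frames=[1,-,-] (faults so far: 1)
  step 1: ref 1 -> HIT, frames=[1,-,-] (faults so far: 1)
  step 2: ref 1 -> HIT, frames=[1,-,-] (faults so far: 1)
  step 3: ref 3 -> FAULT, frames=[1,3,-] (faults so far: 2)
  step 4: ref 5 -> FAULT, frames=[1,3,5] (faults so far: 3)
  step 5: ref 5 -> HIT, frames=[1,3,5] (faults so far: 3)
  step 6: ref 1 -> HIT, frames=[1,3,5] (faults so far: 3)
  step 7: ref 2 -> FAULT, evict 1, frames=[2,3,5] (faults so far: 4)
  step 8: ref 3 -> HIT, frames=[2,3,5] (faults so far: 4)
  step 9: ref 3 -> HIT, frames=[2,3,5] (faults so far: 4)
  step 10: ref 5 -> HIT, frames=[2,3,5] (faults so far: 4)
  step 11: ref 3 -> HIT, frames=[2,3,5] (faults so far: 4)
  step 12: ref 3 -> HIT, frames=[2,3,5] (faults so far: 4)
  FIFO total faults: 4
--- LRU ---
  step 0: ref 1 -> FAULT, frames=[1,-,-] (faults so far: 1)
  step 1: ref 1 -> HIT, frames=[1,-,-] (faults so far: 1)
  step 2: ref 1 -> HIT, frames=[1,-,-] (faults so far: 1)
  step 3: ref 3 -> FAULT, frames=[1,3,-] (faults so far: 2)
  step 4: ref 5 -> FAULT, frames=[1,3,5] (faults so far: 3)
  step 5: ref 5 -> HIT, frames=[1,3,5] (faults so far: 3)
  step 6: ref 1 -> HIT, frames=[1,3,5] (faults so far: 3)
  step 7: ref 2 -> FAULT, evict 3, frames=[1,2,5] (faults so far: 4)
  step 8: ref 3 -> FAULT, evict 5, frames=[1,2,3] (faults so far: 5)
  step 9: ref 3 -> HIT, frames=[1,2,3] (faults so far: 5)
  step 10: ref 5 -> FAULT, evict 1, frames=[5,2,3] (faults so far: 6)
  step 11: ref 3 -> HIT, frames=[5,2,3] (faults so far: 6)
  step 12: ref 3 -> HIT, frames=[5,2,3] (faults so far: 6)
  LRU total faults: 6
--- Optimal ---
  step 0: ref 1 -> FAULT, frames=[1,-,-] (faults so far: 1)
  step 1: ref 1 -> HIT, frames=[1,-,-] (faults so far: 1)
  step 2: ref 1 -> HIT, frames=[1,-,-] (faults so far: 1)
  step 3: ref 3 -> FAULT, frames=[1,3,-] (faults so far: 2)
  step 4: ref 5 -> FAULT, frames=[1,3,5] (faults so far: 3)
  step 5: ref 5 -> HIT, frames=[1,3,5] (faults so far: 3)
  step 6: ref 1 -> HIT, frames=[1,3,5] (faults so far: 3)
  step 7: ref 2 -> FAULT, evict 1, frames=[2,3,5] (faults so far: 4)
  step 8: ref 3 -> HIT, frames=[2,3,5] (faults so far: 4)
  step 9: ref 3 -> HIT, frames=[2,3,5] (faults so far: 4)
  step 10: ref 5 -> HIT, frames=[2,3,5] (faults so far: 4)
  step 11: ref 3 -> HIT, frames=[2,3,5] (faults so far: 4)
  step 12: ref 3 -> HIT, frames=[2,3,5] (faults so far: 4)
  Optimal total faults: 4

Answer: 4 6 4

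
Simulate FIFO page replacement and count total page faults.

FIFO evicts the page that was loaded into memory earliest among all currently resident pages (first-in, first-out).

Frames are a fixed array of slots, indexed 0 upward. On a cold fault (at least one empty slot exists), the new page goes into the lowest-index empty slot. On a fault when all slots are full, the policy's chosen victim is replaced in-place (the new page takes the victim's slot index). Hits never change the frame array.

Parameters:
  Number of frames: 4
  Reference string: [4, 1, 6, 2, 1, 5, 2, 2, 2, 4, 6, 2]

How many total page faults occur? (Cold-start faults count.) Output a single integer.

Step 0: ref 4 → FAULT, frames=[4,-,-,-]
Step 1: ref 1 → FAULT, frames=[4,1,-,-]
Step 2: ref 6 → FAULT, frames=[4,1,6,-]
Step 3: ref 2 → FAULT, frames=[4,1,6,2]
Step 4: ref 1 → HIT, frames=[4,1,6,2]
Step 5: ref 5 → FAULT (evict 4), frames=[5,1,6,2]
Step 6: ref 2 → HIT, frames=[5,1,6,2]
Step 7: ref 2 → HIT, frames=[5,1,6,2]
Step 8: ref 2 → HIT, frames=[5,1,6,2]
Step 9: ref 4 → FAULT (evict 1), frames=[5,4,6,2]
Step 10: ref 6 → HIT, frames=[5,4,6,2]
Step 11: ref 2 → HIT, frames=[5,4,6,2]
Total faults: 6

Answer: 6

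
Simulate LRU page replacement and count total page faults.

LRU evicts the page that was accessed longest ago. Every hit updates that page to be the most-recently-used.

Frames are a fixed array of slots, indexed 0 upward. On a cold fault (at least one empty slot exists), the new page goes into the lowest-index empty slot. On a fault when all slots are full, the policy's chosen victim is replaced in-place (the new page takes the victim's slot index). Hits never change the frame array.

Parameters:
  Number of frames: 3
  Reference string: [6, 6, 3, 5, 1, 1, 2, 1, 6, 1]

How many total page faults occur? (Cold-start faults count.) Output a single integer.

Step 0: ref 6 → FAULT, frames=[6,-,-]
Step 1: ref 6 → HIT, frames=[6,-,-]
Step 2: ref 3 → FAULT, frames=[6,3,-]
Step 3: ref 5 → FAULT, frames=[6,3,5]
Step 4: ref 1 → FAULT (evict 6), frames=[1,3,5]
Step 5: ref 1 → HIT, frames=[1,3,5]
Step 6: ref 2 → FAULT (evict 3), frames=[1,2,5]
Step 7: ref 1 → HIT, frames=[1,2,5]
Step 8: ref 6 → FAULT (evict 5), frames=[1,2,6]
Step 9: ref 1 → HIT, frames=[1,2,6]
Total faults: 6

Answer: 6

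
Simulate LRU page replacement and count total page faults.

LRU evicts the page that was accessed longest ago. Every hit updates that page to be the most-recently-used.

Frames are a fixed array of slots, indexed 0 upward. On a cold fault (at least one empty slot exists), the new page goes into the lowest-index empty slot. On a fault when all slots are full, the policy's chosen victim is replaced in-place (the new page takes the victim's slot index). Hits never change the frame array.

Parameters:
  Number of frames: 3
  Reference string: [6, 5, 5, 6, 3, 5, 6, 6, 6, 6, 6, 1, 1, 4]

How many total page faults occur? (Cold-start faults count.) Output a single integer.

Step 0: ref 6 → FAULT, frames=[6,-,-]
Step 1: ref 5 → FAULT, frames=[6,5,-]
Step 2: ref 5 → HIT, frames=[6,5,-]
Step 3: ref 6 → HIT, frames=[6,5,-]
Step 4: ref 3 → FAULT, frames=[6,5,3]
Step 5: ref 5 → HIT, frames=[6,5,3]
Step 6: ref 6 → HIT, frames=[6,5,3]
Step 7: ref 6 → HIT, frames=[6,5,3]
Step 8: ref 6 → HIT, frames=[6,5,3]
Step 9: ref 6 → HIT, frames=[6,5,3]
Step 10: ref 6 → HIT, frames=[6,5,3]
Step 11: ref 1 → FAULT (evict 3), frames=[6,5,1]
Step 12: ref 1 → HIT, frames=[6,5,1]
Step 13: ref 4 → FAULT (evict 5), frames=[6,4,1]
Total faults: 5

Answer: 5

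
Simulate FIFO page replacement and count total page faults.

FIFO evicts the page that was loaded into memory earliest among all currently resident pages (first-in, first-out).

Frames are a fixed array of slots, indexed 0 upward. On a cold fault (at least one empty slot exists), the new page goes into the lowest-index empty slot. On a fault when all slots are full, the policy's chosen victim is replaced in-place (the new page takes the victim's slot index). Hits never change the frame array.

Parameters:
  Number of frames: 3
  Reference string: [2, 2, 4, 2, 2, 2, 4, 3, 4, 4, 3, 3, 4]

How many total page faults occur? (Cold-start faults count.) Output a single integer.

Step 0: ref 2 → FAULT, frames=[2,-,-]
Step 1: ref 2 → HIT, frames=[2,-,-]
Step 2: ref 4 → FAULT, frames=[2,4,-]
Step 3: ref 2 → HIT, frames=[2,4,-]
Step 4: ref 2 → HIT, frames=[2,4,-]
Step 5: ref 2 → HIT, frames=[2,4,-]
Step 6: ref 4 → HIT, frames=[2,4,-]
Step 7: ref 3 → FAULT, frames=[2,4,3]
Step 8: ref 4 → HIT, frames=[2,4,3]
Step 9: ref 4 → HIT, frames=[2,4,3]
Step 10: ref 3 → HIT, frames=[2,4,3]
Step 11: ref 3 → HIT, frames=[2,4,3]
Step 12: ref 4 → HIT, frames=[2,4,3]
Total faults: 3

Answer: 3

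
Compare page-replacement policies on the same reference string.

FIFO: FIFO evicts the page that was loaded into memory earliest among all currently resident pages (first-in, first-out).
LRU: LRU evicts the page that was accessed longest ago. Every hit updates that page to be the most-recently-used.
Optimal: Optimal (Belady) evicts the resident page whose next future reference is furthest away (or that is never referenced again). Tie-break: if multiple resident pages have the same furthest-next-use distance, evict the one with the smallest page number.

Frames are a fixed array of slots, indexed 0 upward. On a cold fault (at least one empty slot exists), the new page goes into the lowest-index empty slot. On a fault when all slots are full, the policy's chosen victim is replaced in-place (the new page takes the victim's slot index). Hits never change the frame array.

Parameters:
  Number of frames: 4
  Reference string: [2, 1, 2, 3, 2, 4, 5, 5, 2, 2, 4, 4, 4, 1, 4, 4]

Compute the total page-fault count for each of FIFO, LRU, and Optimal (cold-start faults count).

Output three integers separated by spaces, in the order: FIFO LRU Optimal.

--- FIFO ---
  step 0: ref 2 -> FAULT, frames=[2,-,-,-] (faults so far: 1)
  step 1: ref 1 -> FAULT, frames=[2,1,-,-] (faults so far: 2)
  step 2: ref 2 -> HIT, frames=[2,1,-,-] (faults so far: 2)
  step 3: ref 3 -> FAULT, frames=[2,1,3,-] (faults so far: 3)
  step 4: ref 2 -> HIT, frames=[2,1,3,-] (faults so far: 3)
  step 5: ref 4 -> FAULT, frames=[2,1,3,4] (faults so far: 4)
  step 6: ref 5 -> FAULT, evict 2, frames=[5,1,3,4] (faults so far: 5)
  step 7: ref 5 -> HIT, frames=[5,1,3,4] (faults so far: 5)
  step 8: ref 2 -> FAULT, evict 1, frames=[5,2,3,4] (faults so far: 6)
  step 9: ref 2 -> HIT, frames=[5,2,3,4] (faults so far: 6)
  step 10: ref 4 -> HIT, frames=[5,2,3,4] (faults so far: 6)
  step 11: ref 4 -> HIT, frames=[5,2,3,4] (faults so far: 6)
  step 12: ref 4 -> HIT, frames=[5,2,3,4] (faults so far: 6)
  step 13: ref 1 -> FAULT, evict 3, frames=[5,2,1,4] (faults so far: 7)
  step 14: ref 4 -> HIT, frames=[5,2,1,4] (faults so far: 7)
  step 15: ref 4 -> HIT, frames=[5,2,1,4] (faults so far: 7)
  FIFO total faults: 7
--- LRU ---
  step 0: ref 2 -> FAULT, frames=[2,-,-,-] (faults so far: 1)
  step 1: ref 1 -> FAULT, frames=[2,1,-,-] (faults so far: 2)
  step 2: ref 2 -> HIT, frames=[2,1,-,-] (faults so far: 2)
  step 3: ref 3 -> FAULT, frames=[2,1,3,-] (faults so far: 3)
  step 4: ref 2 -> HIT, frames=[2,1,3,-] (faults so far: 3)
  step 5: ref 4 -> FAULT, frames=[2,1,3,4] (faults so far: 4)
  step 6: ref 5 -> FAULT, evict 1, frames=[2,5,3,4] (faults so far: 5)
  step 7: ref 5 -> HIT, frames=[2,5,3,4] (faults so far: 5)
  step 8: ref 2 -> HIT, frames=[2,5,3,4] (faults so far: 5)
  step 9: ref 2 -> HIT, frames=[2,5,3,4] (faults so far: 5)
  step 10: ref 4 -> HIT, frames=[2,5,3,4] (faults so far: 5)
  step 11: ref 4 -> HIT, frames=[2,5,3,4] (faults so far: 5)
  step 12: ref 4 -> HIT, frames=[2,5,3,4] (faults so far: 5)
  step 13: ref 1 -> FAULT, evict 3, frames=[2,5,1,4] (faults so far: 6)
  step 14: ref 4 -> HIT, frames=[2,5,1,4] (faults so far: 6)
  step 15: ref 4 -> HIT, frames=[2,5,1,4] (faults so far: 6)
  LRU total faults: 6
--- Optimal ---
  step 0: ref 2 -> FAULT, frames=[2,-,-,-] (faults so far: 1)
  step 1: ref 1 -> FAULT, frames=[2,1,-,-] (faults so far: 2)
  step 2: ref 2 -> HIT, frames=[2,1,-,-] (faults so far: 2)
  step 3: ref 3 -> FAULT, frames=[2,1,3,-] (faults so far: 3)
  step 4: ref 2 -> HIT, frames=[2,1,3,-] (faults so far: 3)
  step 5: ref 4 -> FAULT, frames=[2,1,3,4] (faults so far: 4)
  step 6: ref 5 -> FAULT, evict 3, frames=[2,1,5,4] (faults so far: 5)
  step 7: ref 5 -> HIT, frames=[2,1,5,4] (faults so far: 5)
  step 8: ref 2 -> HIT, frames=[2,1,5,4] (faults so far: 5)
  step 9: ref 2 -> HIT, frames=[2,1,5,4] (faults so far: 5)
  step 10: ref 4 -> HIT, frames=[2,1,5,4] (faults so far: 5)
  step 11: ref 4 -> HIT, frames=[2,1,5,4] (faults so far: 5)
  step 12: ref 4 -> HIT, frames=[2,1,5,4] (faults so far: 5)
  step 13: ref 1 -> HIT, frames=[2,1,5,4] (faults so far: 5)
  step 14: ref 4 -> HIT, frames=[2,1,5,4] (faults so far: 5)
  step 15: ref 4 -> HIT, frames=[2,1,5,4] (faults so far: 5)
  Optimal total faults: 5

Answer: 7 6 5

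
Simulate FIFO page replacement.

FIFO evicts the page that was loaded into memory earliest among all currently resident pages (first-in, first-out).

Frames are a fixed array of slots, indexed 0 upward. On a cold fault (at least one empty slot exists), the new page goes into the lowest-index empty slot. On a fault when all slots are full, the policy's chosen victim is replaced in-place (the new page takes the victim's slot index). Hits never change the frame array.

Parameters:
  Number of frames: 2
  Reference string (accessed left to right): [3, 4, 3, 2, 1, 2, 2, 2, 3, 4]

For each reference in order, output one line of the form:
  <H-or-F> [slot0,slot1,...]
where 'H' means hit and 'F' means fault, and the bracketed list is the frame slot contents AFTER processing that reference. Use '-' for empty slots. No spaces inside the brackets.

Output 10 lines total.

F [3,-]
F [3,4]
H [3,4]
F [2,4]
F [2,1]
H [2,1]
H [2,1]
H [2,1]
F [3,1]
F [3,4]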